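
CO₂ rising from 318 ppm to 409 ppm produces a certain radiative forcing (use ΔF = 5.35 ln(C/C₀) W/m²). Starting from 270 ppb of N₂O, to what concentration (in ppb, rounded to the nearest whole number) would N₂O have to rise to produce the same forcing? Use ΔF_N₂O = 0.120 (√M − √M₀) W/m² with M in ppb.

M ≈ 765 ppb

CO₂ forcing: 5.35 × ln(409/318) = 5.35 × 0.251664 = 1.34640 W/m².
Set 0.120(√M − √270) = 1.34640: √M = 1.34640/0.120 + √270 = 11.2200 + 16.4317 = 27.6517.
M = (27.6517)² = 764.62 ppb.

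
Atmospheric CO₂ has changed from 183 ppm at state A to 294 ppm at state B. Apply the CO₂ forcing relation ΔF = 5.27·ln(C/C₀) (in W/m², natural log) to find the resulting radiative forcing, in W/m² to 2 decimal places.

ΔF = 2.50 W/m²

CO₂ absorption bands are partially saturated, so forcing scales with the logarithm of the concentration ratio.
CO₂: 5.27 × ln(294/183) = 5.27 × ln(1.60656) = 5.27 × 0.47410 = 2.4985 W/m².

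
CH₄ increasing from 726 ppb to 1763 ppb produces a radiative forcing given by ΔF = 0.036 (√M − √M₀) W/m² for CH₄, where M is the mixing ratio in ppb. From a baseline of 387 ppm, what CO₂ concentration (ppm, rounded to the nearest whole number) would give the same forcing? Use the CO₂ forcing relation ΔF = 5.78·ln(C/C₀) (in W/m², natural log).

C ≈ 425 ppm

CH₄ forcing: 0.036 × (√1763 − √726) = 0.036 × (41.9881 − 26.9444) = 0.036 × 15.0437 = 0.54157 W/m².
Set 5.78 ln(C/387) = 0.54157: ln(C/387) = 0.54157/5.78 = 0.09370, so C = 387 × e^0.09370 = 387 × 1.09823 = 425.02 ppm.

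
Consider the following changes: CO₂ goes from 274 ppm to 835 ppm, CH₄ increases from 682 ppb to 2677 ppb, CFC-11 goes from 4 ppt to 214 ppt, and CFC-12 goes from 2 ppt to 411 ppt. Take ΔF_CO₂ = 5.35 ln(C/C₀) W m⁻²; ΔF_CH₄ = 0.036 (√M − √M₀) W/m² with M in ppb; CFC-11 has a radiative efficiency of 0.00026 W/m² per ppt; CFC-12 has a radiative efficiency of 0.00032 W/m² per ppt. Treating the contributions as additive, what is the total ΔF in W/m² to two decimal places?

CO₂: 5.35 × ln(835/274) = 5.35 × ln(3.04745) = 5.35 × 1.11431 = 5.9616 W/m².
CH₄: 0.036 × (√2677 − √682) = 0.036 × (51.7397 − 26.1151) = 0.036 × 25.6246 = 0.9225 W/m².
CFC-11: ΔF = 0.00026 × (214 − 4) = 0.00026 × 210 = 0.0546 W/m².
CFC-12: ΔF = 0.00032 × (411 − 2) = 0.00032 × 409 = 0.1309 W/m².
Total ΔF = 5.9616 + 0.9225 + 0.0546 + 0.1309 = 7.0696 W/m².

ΔF = 7.07 W/m²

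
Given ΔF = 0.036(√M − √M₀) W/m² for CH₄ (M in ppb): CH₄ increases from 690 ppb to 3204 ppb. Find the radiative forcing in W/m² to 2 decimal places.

CH₄: 0.036 × (√3204 − √690) = 0.036 × (56.6039 − 26.2679) = 0.036 × 30.3360 = 1.0921 W/m².

ΔF = 1.09 W/m²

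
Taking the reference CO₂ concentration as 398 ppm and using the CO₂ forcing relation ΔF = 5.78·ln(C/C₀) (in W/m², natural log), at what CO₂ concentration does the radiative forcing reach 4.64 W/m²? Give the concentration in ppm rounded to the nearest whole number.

Set 5.78 ln(C/398) = 4.64, so ln(C/398) = 4.64/5.78 = 0.80277.
Then C/398 = e^0.80277 = 2.23171, giving C = 398 × 2.23171 = 888.22 ppm.

C ≈ 888 ppm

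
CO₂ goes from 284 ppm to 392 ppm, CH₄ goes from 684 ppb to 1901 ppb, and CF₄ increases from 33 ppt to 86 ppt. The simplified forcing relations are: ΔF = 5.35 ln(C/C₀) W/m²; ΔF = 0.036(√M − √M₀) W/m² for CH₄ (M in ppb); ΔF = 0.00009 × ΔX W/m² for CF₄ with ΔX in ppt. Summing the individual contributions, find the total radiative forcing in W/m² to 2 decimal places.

CO₂: 5.35 × ln(392/284) = 5.35 × ln(1.38028) = 5.35 × 0.32229 = 1.7243 W/m².
CH₄: 0.036 × (√1901 − √684) = 0.036 × (43.6005 − 26.1534) = 0.036 × 17.4471 = 0.6281 W/m².
CF₄: ΔF = 0.00009 × (86 − 33) = 0.00009 × 53 = 0.0048 W/m².
Total ΔF = 1.7243 + 0.6281 + 0.0048 = 2.3572 W/m².

ΔF = 2.36 W/m²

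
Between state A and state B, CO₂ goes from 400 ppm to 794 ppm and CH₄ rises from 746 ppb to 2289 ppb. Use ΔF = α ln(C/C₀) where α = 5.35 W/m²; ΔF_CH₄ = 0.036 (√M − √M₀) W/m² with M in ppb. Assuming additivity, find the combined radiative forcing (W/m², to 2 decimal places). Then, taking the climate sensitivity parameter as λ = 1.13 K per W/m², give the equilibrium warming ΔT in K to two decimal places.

ΔF = 4.41 W/m²; ΔT = 4.98 K

CO₂: 5.35 × ln(794/400) = 5.35 × ln(1.98500) = 5.35 × 0.68562 = 3.6681 W/m².
CH₄: 0.036 × (√2289 − √746) = 0.036 × (47.8435 − 27.3130) = 0.036 × 20.5305 = 0.7391 W/m².
Total ΔF = 3.6681 + 0.7391 = 4.4072 W/m².
ΔT = λ ΔF = 1.13 × 4.41 = 4.9833 K.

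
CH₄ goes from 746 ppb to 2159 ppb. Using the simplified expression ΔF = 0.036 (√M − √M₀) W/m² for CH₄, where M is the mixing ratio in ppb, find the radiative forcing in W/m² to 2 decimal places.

CH₄: 0.036 × (√2159 − √746) = 0.036 × (46.4650 − 27.3130) = 0.036 × 19.1520 = 0.6895 W/m².

ΔF = 0.69 W/m²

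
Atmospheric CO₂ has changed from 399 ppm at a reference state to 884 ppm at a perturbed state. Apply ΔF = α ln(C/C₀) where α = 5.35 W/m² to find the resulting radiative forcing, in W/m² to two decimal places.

ΔF = 4.26 W/m²

CO₂: 5.35 × ln(884/399) = 5.35 × ln(2.21554) = 5.35 × 0.79550 = 4.2559 W/m².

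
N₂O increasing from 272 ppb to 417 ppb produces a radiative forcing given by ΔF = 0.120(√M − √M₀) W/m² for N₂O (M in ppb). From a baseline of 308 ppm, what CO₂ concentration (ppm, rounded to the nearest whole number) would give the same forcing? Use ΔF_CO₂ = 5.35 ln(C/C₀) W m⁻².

N₂O forcing: 0.120 × (√417 − √272) = 0.120 × (20.4206 − 16.4924) = 0.120 × 3.9282 = 0.47138 W/m².
Set 5.35 ln(C/308) = 0.47138: ln(C/308) = 0.47138/5.35 = 0.08811, so C = 308 × e^0.08811 = 308 × 1.09211 = 336.37 ppm.

C ≈ 336 ppm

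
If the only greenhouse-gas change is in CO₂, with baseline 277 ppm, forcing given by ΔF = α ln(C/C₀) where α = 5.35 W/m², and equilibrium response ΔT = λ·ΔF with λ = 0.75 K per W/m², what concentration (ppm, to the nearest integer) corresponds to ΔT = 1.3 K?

C ≈ 383 ppm

Required forcing: ΔF = ΔT/λ = 1.3/0.75 = 1.7333 W/m².
Then ln(C/277) = ΔF/5.35 = 1.7333/5.35 = 0.32398.
So C = 277 × e^0.32398 = 277 × 1.38262 = 382.99 ppm.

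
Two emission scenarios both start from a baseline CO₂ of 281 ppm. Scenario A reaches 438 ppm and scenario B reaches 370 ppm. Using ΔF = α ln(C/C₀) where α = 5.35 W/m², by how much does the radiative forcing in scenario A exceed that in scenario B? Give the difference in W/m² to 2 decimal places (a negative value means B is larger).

ΔF_A − ΔF_B = 0.90 W/m²

ΔF_A = 5.35 ln(438/281) = 5.35 × 0.44386 = 2.3747 W/m².
ΔF_B = 5.35 ln(370/281) = 5.35 × 0.27515 = 1.4721 W/m².
Difference: 2.3747 − 1.4721 = 0.9026 W/m².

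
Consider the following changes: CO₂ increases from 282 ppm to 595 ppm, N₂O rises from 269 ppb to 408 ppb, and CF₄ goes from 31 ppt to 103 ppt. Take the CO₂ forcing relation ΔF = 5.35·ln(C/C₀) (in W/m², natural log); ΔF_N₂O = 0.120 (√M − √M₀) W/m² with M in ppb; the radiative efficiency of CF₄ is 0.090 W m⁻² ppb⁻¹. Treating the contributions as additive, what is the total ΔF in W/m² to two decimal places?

ΔF = 4.46 W/m²

CO₂: 5.35 × ln(595/282) = 5.35 × ln(2.10993) = 5.35 × 0.74665 = 3.9946 W/m².
N₂O: 0.120 × (√408 − √269) = 0.120 × (20.1990 − 16.4012) = 0.120 × 3.7978 = 0.4557 W/m².
CF₄: Δ = 103 − 31 = 72 ppt = 0.072 ppb; ΔF = 0.090 × 0.072 = 0.0065 W/m².
Total ΔF = 3.9946 + 0.4557 + 0.0065 = 4.4568 W/m².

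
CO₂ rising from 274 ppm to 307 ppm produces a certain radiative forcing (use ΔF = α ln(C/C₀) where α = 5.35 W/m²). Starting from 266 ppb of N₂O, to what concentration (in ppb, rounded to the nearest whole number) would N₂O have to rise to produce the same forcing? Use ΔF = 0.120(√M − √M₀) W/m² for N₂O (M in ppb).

M ≈ 457 ppb

CO₂ forcing: 5.35 × ln(307/274) = 5.35 × 0.113720 = 0.60840 W/m².
Set 0.120(√M − √266) = 0.60840: √M = 0.60840/0.120 + √266 = 5.0700 + 16.3095 = 21.3795.
M = (21.3795)² = 457.08 ppb.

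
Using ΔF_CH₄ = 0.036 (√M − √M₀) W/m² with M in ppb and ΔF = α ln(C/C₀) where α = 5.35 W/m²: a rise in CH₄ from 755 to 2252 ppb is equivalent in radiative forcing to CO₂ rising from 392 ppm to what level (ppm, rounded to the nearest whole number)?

CH₄ forcing: 0.036 × (√2252 − √755) = 0.036 × (47.4552 − 27.4773) = 0.036 × 19.9779 = 0.71920 W/m².
Set 5.35 ln(C/392) = 0.71920: ln(C/392) = 0.71920/5.35 = 0.13443, so C = 392 × e^0.13443 = 392 × 1.14388 = 448.40 ppm.

C ≈ 448 ppm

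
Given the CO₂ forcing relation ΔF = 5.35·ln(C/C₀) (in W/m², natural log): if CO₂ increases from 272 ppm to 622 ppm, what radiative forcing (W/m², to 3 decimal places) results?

ΔF = 4.425 W/m²

CO₂: 5.35 × ln(622/272) = 5.35 × ln(2.28676) = 5.35 × 0.82714 = 4.4252 W/m².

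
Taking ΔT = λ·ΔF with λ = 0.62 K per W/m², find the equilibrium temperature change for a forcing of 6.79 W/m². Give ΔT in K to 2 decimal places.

ΔT = λ ΔF = 0.62 × 6.79 = 4.2098 K.

ΔT = 4.21 K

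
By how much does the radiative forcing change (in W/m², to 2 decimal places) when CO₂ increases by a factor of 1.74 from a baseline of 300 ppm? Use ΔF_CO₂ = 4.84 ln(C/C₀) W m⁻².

ΔF = 2.68 W/m²

ΔF = 4.84 × ln(1.74) = 4.84 × 0.55389 = 2.6808 W/m².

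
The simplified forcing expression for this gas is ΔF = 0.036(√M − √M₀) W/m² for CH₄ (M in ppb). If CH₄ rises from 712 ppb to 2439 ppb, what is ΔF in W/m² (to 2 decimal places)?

CH₄: 0.036 × (√2439 − √712) = 0.036 × (49.3862 − 26.6833) = 0.036 × 22.7029 = 0.8173 W/m².

ΔF = 0.82 W/m²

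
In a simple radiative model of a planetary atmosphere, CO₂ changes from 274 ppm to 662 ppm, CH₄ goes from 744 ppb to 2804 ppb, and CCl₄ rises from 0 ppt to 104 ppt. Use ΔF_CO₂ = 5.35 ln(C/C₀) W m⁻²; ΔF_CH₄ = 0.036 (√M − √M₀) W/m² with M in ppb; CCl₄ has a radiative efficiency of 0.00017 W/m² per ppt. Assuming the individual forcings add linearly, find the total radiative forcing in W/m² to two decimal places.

CO₂: 5.35 × ln(662/274) = 5.35 × ln(2.41606) = 5.35 × 0.88214 = 4.7194 W/m².
CH₄: 0.036 × (√2804 − √744) = 0.036 × (52.9528 − 27.2764) = 0.036 × 25.6764 = 0.9244 W/m².
CCl₄: ΔF = 0.00017 × (104 − 0) = 0.00017 × 104 = 0.0177 W/m².
Total ΔF = 4.7194 + 0.9244 + 0.0177 = 5.6615 W/m².

ΔF = 5.66 W/m²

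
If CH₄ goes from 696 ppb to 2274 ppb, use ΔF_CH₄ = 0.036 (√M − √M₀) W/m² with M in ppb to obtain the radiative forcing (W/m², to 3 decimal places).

CH₄: 0.036 × (√2274 − √696) = 0.036 × (47.6865 − 26.3818) = 0.036 × 21.3047 = 0.7670 W/m².

ΔF = 0.767 W/m²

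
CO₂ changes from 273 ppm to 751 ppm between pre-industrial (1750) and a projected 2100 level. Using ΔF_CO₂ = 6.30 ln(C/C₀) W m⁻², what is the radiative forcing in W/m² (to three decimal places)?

ΔF = 6.375 W/m²

CO₂ absorption bands are partially saturated, so forcing scales with the logarithm of the concentration ratio.
CO₂: 6.30 × ln(751/273) = 6.30 × ln(2.75092) = 6.30 × 1.01194 = 6.3752 W/m².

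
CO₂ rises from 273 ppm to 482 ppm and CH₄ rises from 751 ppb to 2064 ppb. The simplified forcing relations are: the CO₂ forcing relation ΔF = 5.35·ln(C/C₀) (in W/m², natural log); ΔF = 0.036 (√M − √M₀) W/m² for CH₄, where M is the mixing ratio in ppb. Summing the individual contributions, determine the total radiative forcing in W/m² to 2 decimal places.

CO₂: 5.35 × ln(482/273) = 5.35 × ln(1.76557) = 5.35 × 0.56847 = 3.0413 W/m².
CH₄: 0.036 × (√2064 − √751) = 0.036 × (45.4313 − 27.4044) = 0.036 × 18.0269 = 0.6490 W/m².
Total ΔF = 3.0413 + 0.6490 = 3.6903 W/m².

ΔF = 3.69 W/m²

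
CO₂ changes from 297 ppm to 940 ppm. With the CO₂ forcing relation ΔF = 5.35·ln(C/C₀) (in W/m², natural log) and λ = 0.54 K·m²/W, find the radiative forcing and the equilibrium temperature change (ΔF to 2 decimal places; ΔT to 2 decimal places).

ΔF = 6.16 W/m²; ΔT = 3.33 K

CO₂: 5.35 × ln(940/297) = 5.35 × ln(3.16498) = 5.35 × 1.15215 = 6.1640 W/m².
ΔT = λ ΔF = 0.54 × 6.16 = 3.3264 K.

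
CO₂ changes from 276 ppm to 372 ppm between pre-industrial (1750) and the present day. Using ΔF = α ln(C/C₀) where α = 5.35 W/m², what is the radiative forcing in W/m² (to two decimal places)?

ΔF = 1.60 W/m²

CO₂: 5.35 × ln(372/276) = 5.35 × ln(1.34783) = 5.35 × 0.29850 = 1.5970 W/m².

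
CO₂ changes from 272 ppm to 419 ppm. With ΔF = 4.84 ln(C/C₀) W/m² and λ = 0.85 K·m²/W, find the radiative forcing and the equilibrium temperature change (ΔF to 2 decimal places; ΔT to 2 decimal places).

CO₂: 4.84 × ln(419/272) = 4.84 × ln(1.54044) = 4.84 × 0.43207 = 2.0912 W/m².
ΔT = λ ΔF = 0.85 × 2.09 = 1.7765 K.

ΔF = 2.09 W/m²; ΔT = 1.78 K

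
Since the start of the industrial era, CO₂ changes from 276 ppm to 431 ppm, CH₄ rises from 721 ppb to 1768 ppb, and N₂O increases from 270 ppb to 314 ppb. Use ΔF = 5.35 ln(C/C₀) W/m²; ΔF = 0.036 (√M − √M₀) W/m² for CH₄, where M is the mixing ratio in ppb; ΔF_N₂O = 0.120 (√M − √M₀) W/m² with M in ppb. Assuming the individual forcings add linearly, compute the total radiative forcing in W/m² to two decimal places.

CO₂: 5.35 × ln(431/276) = 5.35 × ln(1.56159) = 5.35 × 0.44570 = 2.3845 W/m².
CH₄: 0.036 × (√1768 − √721) = 0.036 × (42.0476 − 26.8514) = 0.036 × 15.1962 = 0.5471 W/m².
N₂O: 0.120 × (√314 − √270) = 0.120 × (17.7200 − 16.4317) = 0.120 × 1.2883 = 0.1546 W/m².
Total ΔF = 2.3845 + 0.5471 + 0.1546 = 3.0862 W/m².

ΔF = 3.09 W/m²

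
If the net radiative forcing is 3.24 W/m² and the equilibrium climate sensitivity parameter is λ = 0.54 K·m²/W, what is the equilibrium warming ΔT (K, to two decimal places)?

ΔT = 1.75 K

ΔT = λ ΔF = 0.54 × 3.24 = 1.7496 K.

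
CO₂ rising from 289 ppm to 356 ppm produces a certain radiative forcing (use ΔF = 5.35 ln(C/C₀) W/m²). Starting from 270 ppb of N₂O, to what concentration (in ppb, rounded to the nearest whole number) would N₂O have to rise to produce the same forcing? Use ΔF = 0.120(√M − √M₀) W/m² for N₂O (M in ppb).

M ≈ 662 ppb

CO₂ forcing: 5.35 × ln(356/289) = 5.35 × 0.208504 = 1.11550 W/m².
Set 0.120(√M − √270) = 1.11550: √M = 1.11550/0.120 + √270 = 9.2958 + 16.4317 = 25.7275.
M = (25.7275)² = 661.90 ppb.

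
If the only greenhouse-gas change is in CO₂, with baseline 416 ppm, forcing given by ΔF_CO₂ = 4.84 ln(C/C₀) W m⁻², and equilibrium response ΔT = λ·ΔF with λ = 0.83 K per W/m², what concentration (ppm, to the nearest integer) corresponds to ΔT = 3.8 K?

Required forcing: ΔF = ΔT/λ = 3.8/0.83 = 4.5783 W/m².
Then ln(C/416) = ΔF/4.84 = 4.5783/4.84 = 0.94593.
So C = 416 × e^0.94593 = 416 × 2.57521 = 1071.29 ppm.

C ≈ 1071 ppm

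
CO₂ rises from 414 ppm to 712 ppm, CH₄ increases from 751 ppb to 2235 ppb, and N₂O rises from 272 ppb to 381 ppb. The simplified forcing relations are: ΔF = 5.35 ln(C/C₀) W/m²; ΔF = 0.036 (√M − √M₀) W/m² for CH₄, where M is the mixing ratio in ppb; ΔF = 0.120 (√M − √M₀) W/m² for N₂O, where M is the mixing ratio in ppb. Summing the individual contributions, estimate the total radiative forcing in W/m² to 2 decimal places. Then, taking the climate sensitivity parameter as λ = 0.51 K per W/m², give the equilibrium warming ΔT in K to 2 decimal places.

ΔF = 3.98 W/m²; ΔT = 2.03 K

CO₂: 5.35 × ln(712/414) = 5.35 × ln(1.71981) = 5.35 × 0.54221 = 2.9008 W/m².
CH₄: 0.036 × (√2235 − √751) = 0.036 × (47.2758 − 27.4044) = 0.036 × 19.8714 = 0.7154 W/m².
N₂O: 0.120 × (√381 − √272) = 0.120 × (19.5192 − 16.4924) = 0.120 × 3.0268 = 0.3632 W/m².
Total ΔF = 2.9008 + 0.7154 + 0.3632 = 3.9794 W/m².
ΔT = λ ΔF = 0.51 × 3.98 = 2.0298 K.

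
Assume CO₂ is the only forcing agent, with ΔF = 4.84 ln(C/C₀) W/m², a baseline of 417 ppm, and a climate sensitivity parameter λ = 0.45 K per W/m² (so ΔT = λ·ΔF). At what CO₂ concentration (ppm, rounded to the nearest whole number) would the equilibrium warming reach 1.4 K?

C ≈ 793 ppm

Required forcing: ΔF = ΔT/λ = 1.4/0.45 = 3.1111 W/m².
Then ln(C/417) = ΔF/4.84 = 3.1111/4.84 = 0.64279.
So C = 417 × e^0.64279 = 417 × 1.90178 = 793.04 ppm.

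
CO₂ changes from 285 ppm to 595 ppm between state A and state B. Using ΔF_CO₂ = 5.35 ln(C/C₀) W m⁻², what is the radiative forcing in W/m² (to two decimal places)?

CO₂: 5.35 × ln(595/285) = 5.35 × ln(2.08772) = 5.35 × 0.73607 = 3.9380 W/m².

ΔF = 3.94 W/m²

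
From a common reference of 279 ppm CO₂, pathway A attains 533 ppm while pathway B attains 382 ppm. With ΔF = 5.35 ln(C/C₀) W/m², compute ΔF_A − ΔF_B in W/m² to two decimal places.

ΔF_A − ΔF_B = 1.78 W/m²

ΔF_A = 5.35 ln(533/279) = 5.35 × 0.64731 = 3.4631 W/m².
ΔF_B = 5.35 ln(382/279) = 5.35 × 0.31421 = 1.6810 W/m².
Difference: 3.4631 − 1.6810 = 1.7821 W/m².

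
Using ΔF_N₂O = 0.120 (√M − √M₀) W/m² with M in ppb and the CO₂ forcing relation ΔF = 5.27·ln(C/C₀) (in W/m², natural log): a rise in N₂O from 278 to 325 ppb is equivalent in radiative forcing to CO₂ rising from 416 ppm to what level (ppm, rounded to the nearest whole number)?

N₂O forcing: 0.120 × (√325 − √278) = 0.120 × (18.0278 − 16.6733) = 0.120 × 1.3545 = 0.16254 W/m².
Set 5.27 ln(C/416) = 0.16254: ln(C/416) = 0.16254/5.27 = 0.03084, so C = 416 × e^0.03084 = 416 × 1.03132 = 429.03 ppm.

C ≈ 429 ppm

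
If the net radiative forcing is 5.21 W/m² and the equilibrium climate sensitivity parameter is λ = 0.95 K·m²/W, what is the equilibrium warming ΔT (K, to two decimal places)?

ΔT = 4.95 K

ΔT = λ ΔF = 0.95 × 5.21 = 4.9495 K.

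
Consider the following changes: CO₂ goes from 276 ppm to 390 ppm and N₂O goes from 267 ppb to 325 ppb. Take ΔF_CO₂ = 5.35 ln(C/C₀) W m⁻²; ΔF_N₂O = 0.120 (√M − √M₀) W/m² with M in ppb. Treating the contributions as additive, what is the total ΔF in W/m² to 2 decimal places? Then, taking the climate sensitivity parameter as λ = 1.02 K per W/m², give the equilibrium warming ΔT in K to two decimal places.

CO₂: 5.35 × ln(390/276) = 5.35 × ln(1.41304) = 5.35 × 0.34574 = 1.8497 W/m².
N₂O: 0.120 × (√325 − √267) = 0.120 × (18.0278 − 16.3401) = 0.120 × 1.6877 = 0.2025 W/m².
Total ΔF = 1.8497 + 0.2025 = 2.0522 W/m².
ΔT = λ ΔF = 1.02 × 2.05 = 2.0910 K.

ΔF = 2.05 W/m²; ΔT = 2.09 K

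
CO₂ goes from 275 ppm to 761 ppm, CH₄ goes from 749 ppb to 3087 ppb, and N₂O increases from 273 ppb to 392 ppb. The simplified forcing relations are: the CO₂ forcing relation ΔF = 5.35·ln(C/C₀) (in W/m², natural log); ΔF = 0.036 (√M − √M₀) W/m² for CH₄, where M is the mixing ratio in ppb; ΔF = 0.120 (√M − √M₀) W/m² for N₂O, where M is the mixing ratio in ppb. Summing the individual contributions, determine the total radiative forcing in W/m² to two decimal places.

CO₂: 5.35 × ln(761/275) = 5.35 × ln(2.76727) = 5.35 × 1.01786 = 5.4456 W/m².
CH₄: 0.036 × (√3087 − √749) = 0.036 × (55.5608 − 27.3679) = 0.036 × 28.1929 = 1.0149 W/m².
N₂O: 0.120 × (√392 − √273) = 0.120 × (19.7990 − 16.5227) = 0.120 × 3.2763 = 0.3932 W/m².
Total ΔF = 5.4456 + 1.0149 + 0.3932 = 6.8537 W/m².

ΔF = 6.85 W/m²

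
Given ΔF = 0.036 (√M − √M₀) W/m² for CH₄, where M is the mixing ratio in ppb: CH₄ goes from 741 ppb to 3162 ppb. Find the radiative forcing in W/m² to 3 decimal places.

ΔF = 1.044 W/m²

CH₄: 0.036 × (√3162 − √741) = 0.036 × (56.2317 − 27.2213) = 0.036 × 29.0104 = 1.0444 W/m².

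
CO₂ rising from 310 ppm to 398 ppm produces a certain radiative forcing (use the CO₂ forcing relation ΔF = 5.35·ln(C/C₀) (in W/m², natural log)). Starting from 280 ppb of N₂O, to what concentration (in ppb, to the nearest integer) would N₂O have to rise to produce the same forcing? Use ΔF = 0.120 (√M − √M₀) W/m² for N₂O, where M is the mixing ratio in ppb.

M ≈ 777 ppb

CO₂ forcing: 5.35 × ln(398/310) = 5.35 × 0.249880 = 1.33686 W/m².
Set 0.120(√M − √280) = 1.33686: √M = 1.33686/0.120 + √280 = 11.1405 + 16.7332 = 27.8737.
M = (27.8737)² = 776.94 ppb.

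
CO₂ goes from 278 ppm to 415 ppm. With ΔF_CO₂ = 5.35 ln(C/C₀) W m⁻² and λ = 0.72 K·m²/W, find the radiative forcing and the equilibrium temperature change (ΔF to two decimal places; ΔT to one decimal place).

ΔF = 2.14 W/m²; ΔT = 1.5 K

CO₂: 5.35 × ln(415/278) = 5.35 × ln(1.49281) = 5.35 × 0.40066 = 2.1435 W/m².
ΔT = λ ΔF = 0.72 × 2.14 = 1.5408 K.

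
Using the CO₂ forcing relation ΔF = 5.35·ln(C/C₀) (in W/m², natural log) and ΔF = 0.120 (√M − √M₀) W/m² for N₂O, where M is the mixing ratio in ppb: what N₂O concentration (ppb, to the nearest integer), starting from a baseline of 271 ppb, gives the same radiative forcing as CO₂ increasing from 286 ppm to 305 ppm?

CO₂ forcing: 5.35 × ln(305/286) = 5.35 × 0.064320 = 0.34411 W/m².
Set 0.120(√M − √271) = 0.34411: √M = 0.34411/0.120 + √271 = 2.8676 + 16.4621 = 19.3297.
M = (19.3297)² = 373.64 ppb.

M ≈ 374 ppb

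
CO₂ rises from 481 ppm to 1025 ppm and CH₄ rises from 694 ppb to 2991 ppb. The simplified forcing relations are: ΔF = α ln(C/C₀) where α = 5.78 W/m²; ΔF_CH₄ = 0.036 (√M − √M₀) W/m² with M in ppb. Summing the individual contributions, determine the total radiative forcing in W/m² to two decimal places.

ΔF = 5.39 W/m²

CO₂: 5.78 × ln(1025/481) = 5.78 × ln(2.13098) = 5.78 × 0.75658 = 4.3730 W/m².
CH₄: 0.036 × (√2991 − √694) = 0.036 × (54.6900 − 26.3439) = 0.036 × 28.3461 = 1.0205 W/m².
Total ΔF = 4.3730 + 1.0205 = 5.3935 W/m².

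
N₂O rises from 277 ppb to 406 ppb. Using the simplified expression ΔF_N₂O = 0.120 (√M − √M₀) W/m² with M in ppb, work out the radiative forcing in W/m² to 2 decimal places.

N₂O: 0.120 × (√406 − √277) = 0.120 × (20.1494 − 16.6433) = 0.120 × 3.5061 = 0.4207 W/m².

ΔF = 0.42 W/m²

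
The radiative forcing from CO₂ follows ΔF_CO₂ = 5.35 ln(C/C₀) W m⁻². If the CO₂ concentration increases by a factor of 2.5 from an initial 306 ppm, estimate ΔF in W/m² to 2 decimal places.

ΔF = 4.90 W/m²

Because the forcing depends only on the ratio C/C₀, the initial concentration does not enter.
ΔF = 5.35 × ln(2.5) = 5.35 × 0.91629 = 4.9022 W/m².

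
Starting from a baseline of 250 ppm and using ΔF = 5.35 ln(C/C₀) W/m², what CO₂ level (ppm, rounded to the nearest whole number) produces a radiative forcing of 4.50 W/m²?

Set 5.35 ln(C/250) = 4.50, so ln(C/250) = 4.50/5.35 = 0.84112.
Then C/250 = e^0.84112 = 2.31896, giving C = 250 × 2.31896 = 579.74 ppm.

C ≈ 580 ppm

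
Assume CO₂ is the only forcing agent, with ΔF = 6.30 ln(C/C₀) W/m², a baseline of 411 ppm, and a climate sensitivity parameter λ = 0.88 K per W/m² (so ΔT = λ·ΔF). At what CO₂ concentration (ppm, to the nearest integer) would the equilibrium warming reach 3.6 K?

C ≈ 787 ppm

Required forcing: ΔF = ΔT/λ = 3.6/0.88 = 4.0909 W/m².
Then ln(C/411) = ΔF/6.30 = 4.0909/6.30 = 0.64935.
So C = 411 × e^0.64935 = 411 × 1.91430 = 786.78 ppm.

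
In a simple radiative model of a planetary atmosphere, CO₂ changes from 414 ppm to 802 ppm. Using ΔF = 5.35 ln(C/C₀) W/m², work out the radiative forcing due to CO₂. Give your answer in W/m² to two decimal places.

CO₂: 5.35 × ln(802/414) = 5.35 × ln(1.93720) = 5.35 × 0.66124 = 3.5376 W/m².

ΔF = 3.54 W/m²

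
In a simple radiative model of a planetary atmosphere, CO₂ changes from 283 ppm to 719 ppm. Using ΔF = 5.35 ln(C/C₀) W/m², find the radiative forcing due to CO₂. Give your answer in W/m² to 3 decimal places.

ΔF = 4.988 W/m²

CO₂ absorption bands are partially saturated, so forcing scales with the logarithm of the concentration ratio.
CO₂: 5.35 × ln(719/283) = 5.35 × ln(2.54064) = 5.35 × 0.93242 = 4.9884 W/m².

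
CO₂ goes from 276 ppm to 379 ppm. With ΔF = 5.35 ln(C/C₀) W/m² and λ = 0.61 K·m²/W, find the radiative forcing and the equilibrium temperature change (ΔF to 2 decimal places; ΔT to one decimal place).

CO₂: 5.35 × ln(379/276) = 5.35 × ln(1.37319) = 5.35 × 0.31714 = 1.6967 W/m².
ΔT = λ ΔF = 0.61 × 1.70 = 1.0370 K.

ΔF = 1.70 W/m²; ΔT = 1.0 K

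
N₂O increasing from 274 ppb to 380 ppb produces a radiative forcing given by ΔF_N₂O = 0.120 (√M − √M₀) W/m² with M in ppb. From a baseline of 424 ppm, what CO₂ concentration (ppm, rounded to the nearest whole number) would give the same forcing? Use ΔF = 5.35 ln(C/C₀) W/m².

N₂O forcing: 0.120 × (√380 − √274) = 0.120 × (19.4936 − 16.5529) = 0.120 × 2.9407 = 0.35288 W/m².
Set 5.35 ln(C/424) = 0.35288: ln(C/424) = 0.35288/5.35 = 0.06596, so C = 424 × e^0.06596 = 424 × 1.06818 = 452.91 ppm.

C ≈ 453 ppm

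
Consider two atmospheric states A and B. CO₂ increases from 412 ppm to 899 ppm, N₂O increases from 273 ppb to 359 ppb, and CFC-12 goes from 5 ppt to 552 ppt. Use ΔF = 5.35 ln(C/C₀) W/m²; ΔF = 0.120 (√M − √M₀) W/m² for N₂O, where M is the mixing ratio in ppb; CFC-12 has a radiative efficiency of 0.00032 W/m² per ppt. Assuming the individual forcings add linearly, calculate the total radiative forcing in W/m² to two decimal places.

ΔF = 4.64 W/m²

CO₂: 5.35 × ln(899/412) = 5.35 × ln(2.18204) = 5.35 × 0.78026 = 4.1744 W/m².
N₂O: 0.120 × (√359 − √273) = 0.120 × (18.9473 − 16.5227) = 0.120 × 2.4246 = 0.2910 W/m².
CFC-12: ΔF = 0.00032 × (552 − 5) = 0.00032 × 547 = 0.1750 W/m².
Total ΔF = 4.1744 + 0.2910 + 0.1750 = 4.6404 W/m².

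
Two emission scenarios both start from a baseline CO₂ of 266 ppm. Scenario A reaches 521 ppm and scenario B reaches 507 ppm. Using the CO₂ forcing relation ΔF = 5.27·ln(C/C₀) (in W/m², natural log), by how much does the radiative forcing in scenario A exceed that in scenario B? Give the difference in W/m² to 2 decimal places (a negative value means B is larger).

ΔF_A − ΔF_B = 0.14 W/m²

ΔF_A = 5.27 ln(521/266) = 5.27 × 0.67225 = 3.5428 W/m².
ΔF_B = 5.27 ln(507/266) = 5.27 × 0.64501 = 3.3992 W/m².
Difference: 3.5428 − 3.3992 = 0.1436 W/m².
(Equivalently, ΔF_A − ΔF_B = 5.27 ln(521/507) = 5.27 × 0.02724 = 0.1436 W/m².)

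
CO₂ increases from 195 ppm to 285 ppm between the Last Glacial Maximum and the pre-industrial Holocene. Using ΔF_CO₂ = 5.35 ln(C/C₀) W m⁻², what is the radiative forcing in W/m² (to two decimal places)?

CO₂: 5.35 × ln(285/195) = 5.35 × ln(1.46154) = 5.35 × 0.37949 = 2.0303 W/m².

ΔF = 2.03 W/m²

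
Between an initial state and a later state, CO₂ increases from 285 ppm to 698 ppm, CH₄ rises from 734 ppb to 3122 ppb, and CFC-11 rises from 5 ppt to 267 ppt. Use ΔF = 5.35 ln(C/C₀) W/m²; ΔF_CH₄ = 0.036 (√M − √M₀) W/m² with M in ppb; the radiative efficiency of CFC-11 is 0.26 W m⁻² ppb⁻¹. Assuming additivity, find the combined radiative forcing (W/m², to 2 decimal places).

CO₂: 5.35 × ln(698/285) = 5.35 × ln(2.44912) = 5.35 × 0.89573 = 4.7922 W/m².
CH₄: 0.036 × (√3122 − √734) = 0.036 × (55.8749 − 27.0924) = 0.036 × 28.7825 = 1.0362 W/m².
CFC-11: Δ = 267 − 5 = 262 ppt = 0.262 ppb; ΔF = 0.26 × 0.262 = 0.0681 W/m².
Total ΔF = 4.7922 + 1.0362 + 0.0681 = 5.8965 W/m².

ΔF = 5.90 W/m²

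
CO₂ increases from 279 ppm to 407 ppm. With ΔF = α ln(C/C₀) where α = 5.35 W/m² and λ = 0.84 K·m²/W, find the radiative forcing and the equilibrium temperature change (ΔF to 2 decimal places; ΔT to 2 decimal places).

CO₂: 5.35 × ln(407/279) = 5.35 × ln(1.45878) = 5.35 × 0.37760 = 2.0202 W/m².
ΔT = λ ΔF = 0.84 × 2.02 = 1.6968 K.

ΔF = 2.02 W/m²; ΔT = 1.70 K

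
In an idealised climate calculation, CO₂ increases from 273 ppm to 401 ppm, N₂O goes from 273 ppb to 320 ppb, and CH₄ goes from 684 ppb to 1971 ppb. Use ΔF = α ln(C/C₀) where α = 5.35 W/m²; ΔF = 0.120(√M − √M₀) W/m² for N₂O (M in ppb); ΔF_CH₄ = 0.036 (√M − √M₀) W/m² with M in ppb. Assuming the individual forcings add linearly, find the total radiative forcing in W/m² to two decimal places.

CO₂: 5.35 × ln(401/273) = 5.35 × ln(1.46886) = 5.35 × 0.38449 = 2.0570 W/m².
N₂O: 0.120 × (√320 − √273) = 0.120 × (17.8885 − 16.5227) = 0.120 × 1.3658 = 0.1639 W/m².
CH₄: 0.036 × (√1971 − √684) = 0.036 × (44.3959 − 26.1534) = 0.036 × 18.2425 = 0.6567 W/m².
Total ΔF = 2.0570 + 0.1639 + 0.6567 = 2.8776 W/m².

ΔF = 2.88 W/m²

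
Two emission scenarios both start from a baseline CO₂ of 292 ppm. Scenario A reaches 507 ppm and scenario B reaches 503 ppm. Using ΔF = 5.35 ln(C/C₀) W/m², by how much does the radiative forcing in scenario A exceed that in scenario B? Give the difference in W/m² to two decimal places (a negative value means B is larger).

ΔF_A − ΔF_B = 0.04 W/m²

ΔF_A = 5.35 ln(507/292) = 5.35 × 0.55176 = 2.9519 W/m².
ΔF_B = 5.35 ln(503/292) = 5.35 × 0.54384 = 2.9095 W/m².
Difference: 2.9519 − 2.9095 = 0.0424 W/m².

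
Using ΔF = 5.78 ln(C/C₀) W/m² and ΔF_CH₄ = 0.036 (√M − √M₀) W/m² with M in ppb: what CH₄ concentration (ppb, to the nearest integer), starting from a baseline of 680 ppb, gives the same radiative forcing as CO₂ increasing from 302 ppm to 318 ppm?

CO₂ forcing: 5.78 × ln(318/302) = 5.78 × 0.051624 = 0.29839 W/m².
Set 0.036(√M − √680) = 0.29839: √M = 0.29839/0.036 + √680 = 8.2886 + 26.0768 = 34.3654.
M = (34.3654)² = 1180.98 ppb.

M ≈ 1181 ppb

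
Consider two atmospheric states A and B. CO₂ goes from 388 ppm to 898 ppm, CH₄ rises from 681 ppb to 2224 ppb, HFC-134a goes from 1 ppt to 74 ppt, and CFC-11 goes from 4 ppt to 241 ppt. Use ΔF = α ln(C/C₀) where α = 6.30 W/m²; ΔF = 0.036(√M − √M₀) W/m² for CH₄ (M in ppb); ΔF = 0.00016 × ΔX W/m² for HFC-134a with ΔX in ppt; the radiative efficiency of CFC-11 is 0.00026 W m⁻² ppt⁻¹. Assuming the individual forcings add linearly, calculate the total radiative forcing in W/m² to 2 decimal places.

CO₂: 6.30 × ln(898/388) = 6.30 × ln(2.31443) = 6.30 × 0.83916 = 5.2867 W/m².
CH₄: 0.036 × (√2224 − √681) = 0.036 × (47.1593 − 26.0960) = 0.036 × 21.0633 = 0.7583 W/m².
HFC-134a: ΔF = 0.00016 × (74 − 1) = 0.00016 × 73 = 0.0117 W/m².
CFC-11: ΔF = 0.00026 × (241 − 4) = 0.00026 × 237 = 0.0616 W/m².
Total ΔF = 5.2867 + 0.7583 + 0.0117 + 0.0616 = 6.1183 W/m².

ΔF = 6.12 W/m²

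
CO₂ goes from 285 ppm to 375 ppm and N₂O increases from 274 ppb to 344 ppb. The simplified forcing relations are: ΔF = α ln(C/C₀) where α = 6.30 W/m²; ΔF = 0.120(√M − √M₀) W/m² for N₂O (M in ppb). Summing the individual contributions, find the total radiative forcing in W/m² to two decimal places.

ΔF = 1.97 W/m²

CO₂: 6.30 × ln(375/285) = 6.30 × ln(1.31579) = 6.30 × 0.27444 = 1.7290 W/m².
N₂O: 0.120 × (√344 − √274) = 0.120 × (18.5472 − 16.5529) = 0.120 × 1.9943 = 0.2393 W/m².
Total ΔF = 1.7290 + 0.2393 = 1.9683 W/m².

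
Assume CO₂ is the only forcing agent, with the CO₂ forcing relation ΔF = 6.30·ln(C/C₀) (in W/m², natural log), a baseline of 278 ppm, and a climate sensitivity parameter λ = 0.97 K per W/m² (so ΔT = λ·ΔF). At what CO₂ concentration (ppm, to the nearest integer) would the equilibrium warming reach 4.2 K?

C ≈ 553 ppm

Required forcing: ΔF = ΔT/λ = 4.2/0.97 = 4.3299 W/m².
Then ln(C/278) = ΔF/6.30 = 4.3299/6.30 = 0.68729.
So C = 278 × e^0.68729 = 278 × 1.98832 = 552.75 ppm.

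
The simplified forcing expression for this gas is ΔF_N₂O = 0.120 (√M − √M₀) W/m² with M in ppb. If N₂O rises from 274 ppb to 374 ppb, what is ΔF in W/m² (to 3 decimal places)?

ΔF = 0.334 W/m²

N₂O: 0.120 × (√374 − √274) = 0.120 × (19.3391 − 16.5529) = 0.120 × 2.7862 = 0.3343 W/m².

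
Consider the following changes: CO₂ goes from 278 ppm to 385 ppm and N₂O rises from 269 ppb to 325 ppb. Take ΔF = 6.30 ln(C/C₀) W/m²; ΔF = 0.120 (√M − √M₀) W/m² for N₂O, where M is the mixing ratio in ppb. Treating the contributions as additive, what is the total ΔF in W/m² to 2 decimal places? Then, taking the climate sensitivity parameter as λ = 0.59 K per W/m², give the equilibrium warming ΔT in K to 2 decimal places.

CO₂: 6.30 × ln(385/278) = 6.30 × ln(1.38489) = 6.30 × 0.32562 = 2.0514 W/m².
N₂O: 0.120 × (√325 − √269) = 0.120 × (18.0278 − 16.4012) = 0.120 × 1.6266 = 0.1952 W/m².
Total ΔF = 2.0514 + 0.1952 = 2.2466 W/m².
ΔT = λ ΔF = 0.59 × 2.25 = 1.3275 K.

ΔF = 2.25 W/m²; ΔT = 1.33 K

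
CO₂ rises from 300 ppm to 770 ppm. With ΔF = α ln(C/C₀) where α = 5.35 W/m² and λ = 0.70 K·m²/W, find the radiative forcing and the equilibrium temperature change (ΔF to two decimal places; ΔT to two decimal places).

CO₂: 5.35 × ln(770/300) = 5.35 × ln(2.56667) = 5.35 × 0.94261 = 5.0430 W/m².
ΔT = λ ΔF = 0.70 × 5.04 = 3.5280 K.

ΔF = 5.04 W/m²; ΔT = 3.53 K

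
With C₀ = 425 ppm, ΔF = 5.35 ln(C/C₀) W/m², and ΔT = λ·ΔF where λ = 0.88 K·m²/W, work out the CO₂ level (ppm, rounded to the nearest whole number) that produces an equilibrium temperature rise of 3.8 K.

C ≈ 953 ppm

Required forcing: ΔF = ΔT/λ = 3.8/0.88 = 4.3182 W/m².
Then ln(C/425) = ΔF/5.35 = 4.3182/5.35 = 0.80714.
So C = 425 × e^0.80714 = 425 × 2.24149 = 952.63 ppm.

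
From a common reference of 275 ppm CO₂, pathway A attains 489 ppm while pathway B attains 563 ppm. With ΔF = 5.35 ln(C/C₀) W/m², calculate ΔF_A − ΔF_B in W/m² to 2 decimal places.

ΔF_A = 5.35 ln(489/275) = 5.35 × 0.57559 = 3.0794 W/m².
ΔF_B = 5.35 ln(563/275) = 5.35 × 0.71651 = 3.8333 W/m².
Difference: 3.0794 − 3.8333 = -0.7539 W/m².

ΔF_A − ΔF_B = -0.75 W/m²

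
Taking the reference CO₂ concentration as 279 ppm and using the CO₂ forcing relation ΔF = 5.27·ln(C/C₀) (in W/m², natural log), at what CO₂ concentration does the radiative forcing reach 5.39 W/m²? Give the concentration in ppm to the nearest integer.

C ≈ 776 ppm

Set 5.27 ln(C/279) = 5.39, so ln(C/279) = 5.39/5.27 = 1.02277.
Then C/279 = e^1.02277 = 2.78089, giving C = 279 × 2.78089 = 775.87 ppm.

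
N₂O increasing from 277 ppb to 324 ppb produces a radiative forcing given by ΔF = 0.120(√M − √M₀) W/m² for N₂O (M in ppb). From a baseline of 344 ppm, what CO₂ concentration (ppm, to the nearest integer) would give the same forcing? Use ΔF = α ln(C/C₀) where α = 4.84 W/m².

C ≈ 356 ppm

N₂O forcing: 0.120 × (√324 − √277) = 0.120 × (18.0000 − 16.6433) = 0.120 × 1.3567 = 0.16280 W/m².
Set 4.84 ln(C/344) = 0.16280: ln(C/344) = 0.16280/4.84 = 0.03364, so C = 344 × e^0.03364 = 344 × 1.03421 = 355.77 ppm.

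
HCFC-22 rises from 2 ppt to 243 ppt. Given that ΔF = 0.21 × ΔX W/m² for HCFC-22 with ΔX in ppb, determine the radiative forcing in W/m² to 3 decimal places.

HCFC-22: Δ = 243 − 2 = 241 ppt = 0.241 ppb; ΔF = 0.21 × 0.241 = 0.0506 W/m².

ΔF = 0.051 W/m²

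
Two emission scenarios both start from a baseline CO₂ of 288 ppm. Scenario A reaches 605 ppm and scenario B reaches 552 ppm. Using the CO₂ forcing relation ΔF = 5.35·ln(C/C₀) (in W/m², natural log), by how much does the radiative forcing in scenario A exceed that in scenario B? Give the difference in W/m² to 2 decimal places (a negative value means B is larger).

ΔF_A − ΔF_B = 0.49 W/m²

ΔF_A = 5.35 ln(605/288) = 5.35 × 0.74227 = 3.9711 W/m².
ΔF_B = 5.35 ln(552/288) = 5.35 × 0.65059 = 3.4807 W/m².
Difference: 3.9711 − 3.4807 = 0.4904 W/m².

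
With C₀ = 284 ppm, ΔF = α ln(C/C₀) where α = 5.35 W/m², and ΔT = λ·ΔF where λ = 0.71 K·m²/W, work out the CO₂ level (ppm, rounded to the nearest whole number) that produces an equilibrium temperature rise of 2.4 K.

C ≈ 534 ppm

Required forcing: ΔF = ΔT/λ = 2.4/0.71 = 3.3803 W/m².
Then ln(C/284) = ΔF/5.35 = 3.3803/5.35 = 0.63183.
So C = 284 × e^0.63183 = 284 × 1.88105 = 534.22 ppm.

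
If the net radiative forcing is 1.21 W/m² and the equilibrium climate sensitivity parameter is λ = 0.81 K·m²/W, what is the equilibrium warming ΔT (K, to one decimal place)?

ΔT = 1.0 K

ΔT = λ ΔF = 0.81 × 1.21 = 0.9801 K.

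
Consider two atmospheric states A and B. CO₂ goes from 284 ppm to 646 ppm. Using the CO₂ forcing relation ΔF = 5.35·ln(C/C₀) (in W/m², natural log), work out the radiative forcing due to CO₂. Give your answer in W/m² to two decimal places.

ΔF = 4.40 W/m²

CO₂ absorption bands are partially saturated, so forcing scales with the logarithm of the concentration ratio.
CO₂: 5.35 × ln(646/284) = 5.35 × ln(2.27465) = 5.35 × 0.82183 = 4.3968 W/m².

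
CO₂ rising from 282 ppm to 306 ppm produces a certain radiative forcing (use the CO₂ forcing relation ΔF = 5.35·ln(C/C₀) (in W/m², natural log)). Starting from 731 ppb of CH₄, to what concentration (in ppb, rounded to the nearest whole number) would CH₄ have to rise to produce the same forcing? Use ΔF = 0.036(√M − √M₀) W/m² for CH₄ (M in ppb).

CO₂ forcing: 5.35 × ln(306/282) = 5.35 × 0.081678 = 0.43698 W/m².
Set 0.036(√M − √731) = 0.43698: √M = 0.43698/0.036 + √731 = 12.1383 + 27.0370 = 39.1753.
M = (39.1753)² = 1534.70 ppb.

M ≈ 1535 ppb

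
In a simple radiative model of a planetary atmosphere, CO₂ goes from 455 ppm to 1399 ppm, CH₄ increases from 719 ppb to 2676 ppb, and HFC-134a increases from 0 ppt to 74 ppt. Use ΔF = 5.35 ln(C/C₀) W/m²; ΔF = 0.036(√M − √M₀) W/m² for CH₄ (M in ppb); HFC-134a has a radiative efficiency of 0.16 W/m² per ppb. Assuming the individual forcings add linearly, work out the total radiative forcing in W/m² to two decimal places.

CO₂: 5.35 × ln(1399/455) = 5.35 × ln(3.07473) = 5.35 × 1.12322 = 6.0092 W/m².
CH₄: 0.036 × (√2676 − √719) = 0.036 × (51.7301 − 26.8142) = 0.036 × 24.9159 = 0.8970 W/m².
HFC-134a: Δ = 74 − 0 = 74 ppt = 0.074 ppb; ΔF = 0.16 × 0.074 = 0.0118 W/m².
Total ΔF = 6.0092 + 0.8970 + 0.0118 = 6.9180 W/m².

ΔF = 6.92 W/m²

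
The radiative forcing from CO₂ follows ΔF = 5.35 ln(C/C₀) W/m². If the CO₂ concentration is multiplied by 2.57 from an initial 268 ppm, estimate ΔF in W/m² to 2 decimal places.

Because the forcing depends only on the ratio C/C₀, the initial concentration does not enter.
ΔF = 5.35 × ln(2.57) = 5.35 × 0.94391 = 5.0499 W/m².

ΔF = 5.05 W/m²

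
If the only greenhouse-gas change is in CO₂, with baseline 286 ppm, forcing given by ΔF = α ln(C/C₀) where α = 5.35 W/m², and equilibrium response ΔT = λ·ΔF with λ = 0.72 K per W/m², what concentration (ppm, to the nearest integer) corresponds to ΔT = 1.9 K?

Required forcing: ΔF = ΔT/λ = 1.9/0.72 = 2.6389 W/m².
Then ln(C/286) = ΔF/5.35 = 2.6389/5.35 = 0.49325.
So C = 286 × e^0.49325 = 286 × 1.63763 = 468.36 ppm.

C ≈ 468 ppm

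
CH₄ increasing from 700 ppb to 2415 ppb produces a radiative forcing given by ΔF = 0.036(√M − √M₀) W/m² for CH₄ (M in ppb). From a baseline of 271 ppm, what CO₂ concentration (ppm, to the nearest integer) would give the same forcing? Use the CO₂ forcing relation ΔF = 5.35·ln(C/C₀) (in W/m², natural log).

C ≈ 316 ppm

CH₄ forcing: 0.036 × (√2415 − √700) = 0.036 × (49.1426 − 26.4575) = 0.036 × 22.6851 = 0.81666 W/m².
Set 5.35 ln(C/271) = 0.81666: ln(C/271) = 0.81666/5.35 = 0.15265, so C = 271 × e^0.15265 = 271 × 1.16492 = 315.69 ppm.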